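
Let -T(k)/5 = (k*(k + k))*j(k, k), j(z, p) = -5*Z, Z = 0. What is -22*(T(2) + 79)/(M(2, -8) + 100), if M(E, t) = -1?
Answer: -158/9 ≈ -17.556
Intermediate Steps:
j(z, p) = 0 (j(z, p) = -5*0 = 0)
T(k) = 0 (T(k) = -5*k*(k + k)*0 = -5*k*(2*k)*0 = -5*2*k**2*0 = -5*0 = 0)
-22*(T(2) + 79)/(M(2, -8) + 100) = -22*(0 + 79)/(-1 + 100) = -1738/99 = -22*79/99 = -158/9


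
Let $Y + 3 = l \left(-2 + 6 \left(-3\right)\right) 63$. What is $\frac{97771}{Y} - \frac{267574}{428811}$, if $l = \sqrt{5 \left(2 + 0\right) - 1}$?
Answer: $- \frac{4770834747}{180243557} \approx -26.469$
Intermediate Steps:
$l = 3$ ($l = \sqrt{5 \cdot 2 - 1} = \sqrt{10 - 1} = \sqrt{9} = 3$)
$Y = -3783$ ($Y = -3 + 3 \left(-2 + 6 \left(-3\right)\right) 63 = -3 + 3 \left(-2 - 18\right) 63 = -3 + 3 \left(-20\right) 63 = -3 - 3780 = -3783$)
$\frac{97771}{Y} - \frac{267574}{428811} = \frac{97771}{-3783} - \frac{267574}{428811} = 97771 \left(- \frac{1}{3783}\right) - \frac{267574}{428811} = - \frac{97771}{3783} - \frac{267574}{428811} = - \frac{4770834747}{180243557}$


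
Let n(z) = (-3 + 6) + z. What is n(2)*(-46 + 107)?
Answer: 305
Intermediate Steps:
n(z) = 3 + z
n(2)*(-46 + 107) = (3 + 2)*(-46 + 107) = 5*61 = 305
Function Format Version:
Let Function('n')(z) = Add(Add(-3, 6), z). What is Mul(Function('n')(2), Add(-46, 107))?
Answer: 305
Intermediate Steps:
Function('n')(z) = Add(3, z)
Mul(Function('n')(2), Add(-46, 107)) = Mul(Add(3, 2), Add(-46, 107)) = Mul(5, 61) = 305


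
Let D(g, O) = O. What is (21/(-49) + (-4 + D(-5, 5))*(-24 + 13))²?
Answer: 6400/49 ≈ 130.61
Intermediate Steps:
(21/(-49) + (-4 + D(-5, 5))*(-24 + 13))² = (21/(-49) + (-4 + 5)*(-24 + 13))² = (21*(-1/49) + 1*(-11))² = (-3/7 - 11)² = (-80/7)² = 6400/49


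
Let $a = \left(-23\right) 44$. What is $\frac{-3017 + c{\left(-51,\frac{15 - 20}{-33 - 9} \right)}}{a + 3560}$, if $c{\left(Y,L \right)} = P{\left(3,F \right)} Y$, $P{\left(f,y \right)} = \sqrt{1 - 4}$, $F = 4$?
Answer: $- \frac{431}{364} - \frac{51 i \sqrt{3}}{2548} \approx -1.1841 - 0.034668 i$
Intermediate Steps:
$a = -1012$
$P{\left(f,y \right)} = i \sqrt{3}$ ($P{\left(f,y \right)} = \sqrt{-3} = i \sqrt{3}$)
$c{\left(Y,L \right)} = i Y \sqrt{3}$ ($c{\left(Y,L \right)} = i \sqrt{3} Y = i Y \sqrt{3}$)
$\frac{-3017 + c{\left(-51,\frac{15 - 20}{-33 - 9} \right)}}{a + 3560} = \frac{-3017 + i \left(-51\right) \sqrt{3}}{-1012 + 3560} = \frac{-3017 - 51 i \sqrt{3}}{2548} = \left(-3017 - 51 i \sqrt{3}\right) \frac{1}{2548} = - \frac{431}{364} - \frac{51 i \sqrt{3}}{2548}$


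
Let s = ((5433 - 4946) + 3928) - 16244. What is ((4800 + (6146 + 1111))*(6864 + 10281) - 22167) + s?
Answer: 206683269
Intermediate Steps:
s = -11829 (s = (487 + 3928) - 16244 = 4415 - 16244 = -11829)
((4800 + (6146 + 1111))*(6864 + 10281) - 22167) + s = ((4800 + (6146 + 1111))*(6864 + 10281) - 22167) - 11829 = ((4800 + 7257)*17145 - 22167) - 11829 = (12057*17145 - 22167) - 11829 = (206717265 - 22167) - 11829 = 206695098 - 11829 = 206683269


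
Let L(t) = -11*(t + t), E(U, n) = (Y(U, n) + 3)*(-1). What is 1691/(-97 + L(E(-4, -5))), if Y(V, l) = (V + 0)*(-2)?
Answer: 1691/145 ≈ 11.662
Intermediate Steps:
Y(V, l) = -2*V (Y(V, l) = V*(-2) = -2*V)
E(U, n) = -3 + 2*U (E(U, n) = (-2*U + 3)*(-1) = (3 - 2*U)*(-1) = -3 + 2*U)
L(t) = -22*t
1691/(-97 + L(E(-4, -5))) = 1691/(-97 - 22*(-3 + 2*(-4))) = 1691/(-97 - 22*(-3 - 8)) = 1691/(-97 - 22*(-11)) = 1691/(-97 + 242) = 1691/145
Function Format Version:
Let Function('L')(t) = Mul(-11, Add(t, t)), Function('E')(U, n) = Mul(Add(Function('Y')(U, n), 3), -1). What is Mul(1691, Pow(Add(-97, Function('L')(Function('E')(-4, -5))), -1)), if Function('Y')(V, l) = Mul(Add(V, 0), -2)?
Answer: Rational(1691, 145) ≈ 11.662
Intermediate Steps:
Function('Y')(V, l) = Mul(-2, V) (Function('Y')(V, l) = Mul(V, -2) = Mul(-2, V))
Function('E')(U, n) = Add(-3, Mul(2, U)) (Function('E')(U, n) = Mul(Add(Mul(-2, U), 3), -1) = Mul(Add(3, Mul(-2, U)), -1) = Add(-3, Mul(2, U)))
Function('L')(t) = Mul(-22, t) (Function('L')(t) = Mul(-11, Mul(2, t)) = Mul(-22, t))
Mul(1691, Pow(Add(-97, Function('L')(Function('E')(-4, -5))), -1)) = Mul(1691, Pow(Add(-97, Mul(-22, Add(-3, Mul(2, -4)))), -1)) = Mul(1691, Pow(Add(-97, Mul(-22, Add(-3, -8))), -1)) = Mul(1691, Pow(Add(-97, Mul(-22, -11)), -1)) = Mul(1691, Pow(Add(-97, 242), -1)) = Mul(1691, Pow(145, -1)) = Mul(1691, Rational(1, 145)) = Rational(1691, 145)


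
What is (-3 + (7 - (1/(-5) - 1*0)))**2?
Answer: 441/25 ≈ 17.640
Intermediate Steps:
(-3 + (7 - (1/(-5) - 1*0)))**2 = (-3 + (7 - (1*(-1/5) + 0)))**2 = (-3 + (7 - (-1/5 + 0)))**2 = (-3 + (7 - 1*(-1/5)))**2 = (-3 + (7 + 1/5))**2 = (-3 + 36/5)**2 = (21/5)**2 = 441/25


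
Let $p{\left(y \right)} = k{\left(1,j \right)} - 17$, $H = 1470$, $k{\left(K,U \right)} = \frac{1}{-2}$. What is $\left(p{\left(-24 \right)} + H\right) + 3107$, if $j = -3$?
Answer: $\frac{9119}{2} \approx 4559.5$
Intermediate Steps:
$k{\left(K,U \right)} = - \frac{1}{2}$
$p{\left(y \right)} = - \frac{35}{2}$ ($p{\left(y \right)} = - \frac{1}{2} - 17 = - \frac{35}{2}$)
$\left(p{\left(-24 \right)} + H\right) + 3107 = \left(- \frac{35}{2} + 1470\right) + 3107 = \frac{2905}{2} + 3107 = \frac{9119}{2}$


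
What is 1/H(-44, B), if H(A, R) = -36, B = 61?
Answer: -1/36 ≈ -0.027778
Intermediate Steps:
1/H(-44, B) = 1/(-36) = -1/36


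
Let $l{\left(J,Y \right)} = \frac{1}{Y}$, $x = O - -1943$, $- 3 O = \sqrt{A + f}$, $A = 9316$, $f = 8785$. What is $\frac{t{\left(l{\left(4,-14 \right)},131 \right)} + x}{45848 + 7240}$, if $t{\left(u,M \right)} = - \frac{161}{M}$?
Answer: $\frac{63593}{1738632} - \frac{\sqrt{18101}}{159264} \approx 0.035732$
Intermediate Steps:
$O = - \frac{\sqrt{18101}}{3}$ ($O = - \frac{\sqrt{9316 + 8785}}{3} = - \frac{\sqrt{18101}}{3} \approx -44.847$)
$x = 1943 - \frac{\sqrt{18101}}{3}$ ($x = - \frac{\sqrt{18101}}{3} - -1943 = - \frac{\sqrt{18101}}{3} + 1943 = 1943 - \frac{\sqrt{18101}}{3} \approx 1898.2$)
$\frac{t{\left(l{\left(4,-14 \right)},131 \right)} + x}{45848 + 7240} = \frac{- \frac{161}{131} + \left(1943 - \frac{\sqrt{18101}}{3}\right)}{45848 + 7240} = \frac{\left(-161\right) \frac{1}{131} + \left(1943 - \frac{\sqrt{18101}}{3}\right)}{53088} = \left(- \frac{161}{131} + \left(1943 - \frac{\sqrt{18101}}{3}\right)\right) \frac{1}{53088} = \left(\frac{254372}{131} - \frac{\sqrt{18101}}{3}\right) \frac{1}{53088} = \frac{63593}{1738632} - \frac{\sqrt{18101}}{159264}$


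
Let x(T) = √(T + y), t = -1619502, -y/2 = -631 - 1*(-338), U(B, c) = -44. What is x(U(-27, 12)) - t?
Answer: 1619502 + √542 ≈ 1.6195e+6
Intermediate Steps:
y = 586 (y = -2*(-631 - 1*(-338)) = -2*(-631 + 338) = -2*(-293) = 586)
x(T) = √(586 + T) (x(T) = √(T + 586) = √(586 + T))
x(U(-27, 12)) - t = √(586 - 44) - 1*(-1619502) = √542 + 1619502 = 1619502 + √542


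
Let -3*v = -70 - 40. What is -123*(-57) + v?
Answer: 21143/3 ≈ 7047.7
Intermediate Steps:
v = 110/3 (v = -(-70 - 40)/3 = -⅓*(-110) = 110/3 ≈ 36.667)
-123*(-57) + v = -123*(-57) + 110/3 = 7011 + 110/3 = 21143/3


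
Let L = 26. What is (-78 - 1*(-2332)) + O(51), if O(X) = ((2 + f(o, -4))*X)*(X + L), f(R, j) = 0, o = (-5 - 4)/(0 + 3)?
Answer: 10108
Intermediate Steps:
o = -3 (o = -9/3 = -9*⅓ = -3)
O(X) = 2*X*(26 + X) (O(X) = ((2 + 0)*X)*(X + 26) = (2*X)*(26 + X) = 2*X*(26 + X))
(-78 - 1*(-2332)) + O(51) = (-78 - 1*(-2332)) + 2*51*(26 + 51) = (-78 + 2332) + 2*51*77 = 2254 + 7854 = 10108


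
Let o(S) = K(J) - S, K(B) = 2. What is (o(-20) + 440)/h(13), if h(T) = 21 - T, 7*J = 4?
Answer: 231/4 ≈ 57.750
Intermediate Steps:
J = 4/7 (J = (1/7)*4 = 4/7 ≈ 0.57143)
o(S) = 2 - S
(o(-20) + 440)/h(13) = ((2 - 1*(-20)) + 440)/(21 - 1*13) = ((2 + 20) + 440)/(21 - 13) = (22 + 440)/8 = (1/8)*462 = 231/4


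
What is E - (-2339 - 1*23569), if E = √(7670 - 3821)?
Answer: 25908 + √3849 ≈ 25970.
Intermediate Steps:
E = √3849 ≈ 62.040
E - (-2339 - 1*23569) = √3849 - (-2339 - 1*23569) = √3849 - (-2339 - 23569) = √3849 - 1*(-25908) = √3849 + 25908 = 25908 + √3849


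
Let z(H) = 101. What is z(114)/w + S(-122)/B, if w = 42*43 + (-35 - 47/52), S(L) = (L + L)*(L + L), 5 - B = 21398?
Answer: -5367635084/1969118685 ≈ -2.7259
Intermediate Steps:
B = -21393 (B = 5 - 1*21398 = 5 - 21398 = -21393)
S(L) = 4*L² (S(L) = (2*L)*(2*L) = 4*L²)
w = 92045/52 (w = 1806 + (-35 - 47/52) = 1806 - 1867/52 = 92045/52 ≈ 1770.1)
z(114)/w + S(-122)/B = 101/(92045/52) + (4*(-122)²)/(-21393) = 101*(52/92045) + (4*14884)*(-1/21393) = 5252/92045 + 59536*(-1/21393) = 5252/92045 - 59536/21393 = -5367635084/1969118685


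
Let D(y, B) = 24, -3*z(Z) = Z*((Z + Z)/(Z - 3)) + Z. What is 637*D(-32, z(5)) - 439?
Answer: 14849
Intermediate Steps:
z(Z) = -Z/3 - 2*Z**2/(3*(-3 + Z)) (z(Z) = -(Z*((Z + Z)/(Z - 3)) + Z)/3 = -(Z*((2*Z)/(-3 + Z)) + Z)/3 = -(Z*(2*Z/(-3 + Z)) + Z)/3 = -(2*Z**2/(-3 + Z) + Z)/3 = -(Z + 2*Z**2/(-3 + Z))/3 = -Z/3 - 2*Z**2/(3*(-3 + Z)))
637*D(-32, z(5)) - 439 = 637*24 - 439 = 15288 - 439 = 14849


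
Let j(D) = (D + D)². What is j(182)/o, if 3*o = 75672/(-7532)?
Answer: -124744984/3153 ≈ -39564.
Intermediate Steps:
o = -6306/1883 (o = (75672/(-7532))/3 = (75672*(-1/7532))/3 = (⅓)*(-18918/1883) = -6306/1883 ≈ -3.3489)
j(D) = 4*D² (j(D) = (2*D)² = 4*D²)
j(182)/o = (4*182²)/(-6306/1883) = (4*33124)*(-1883/6306) = 132496*(-1883/6306) = -124744984/3153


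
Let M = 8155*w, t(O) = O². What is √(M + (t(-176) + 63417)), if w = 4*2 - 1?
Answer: √151478 ≈ 389.20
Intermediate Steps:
w = 7 (w = 8 - 1 = 7)
M = 57085 (M = 8155*7 = 57085)
√(M + (t(-176) + 63417)) = √(57085 + ((-176)² + 63417)) = √(57085 + (30976 + 63417)) = √(57085 + 94393) = √151478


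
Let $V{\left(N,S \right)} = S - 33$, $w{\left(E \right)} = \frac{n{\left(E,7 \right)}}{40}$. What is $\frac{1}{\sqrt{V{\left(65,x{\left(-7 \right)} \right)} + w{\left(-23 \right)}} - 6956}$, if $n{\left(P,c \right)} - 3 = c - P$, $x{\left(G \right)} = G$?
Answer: $- \frac{278240}{1935439007} - \frac{2 i \sqrt{15670}}{1935439007} \approx -0.00014376 - 1.2936 \cdot 10^{-7} i$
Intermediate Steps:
$n{\left(P,c \right)} = 3 + c - P$ ($n{\left(P,c \right)} = 3 - \left(P - c\right) = 3 + c - P$)
$w{\left(E \right)} = \frac{1}{4} - \frac{E}{40}$ ($w{\left(E \right)} = \frac{3 + 7 - E}{40} = \left(10 - E\right) \frac{1}{40} = \frac{1}{4} - \frac{E}{40}$)
$V{\left(N,S \right)} = -33 + S$ ($V{\left(N,S \right)} = S - 33 = -33 + S$)
$\frac{1}{\sqrt{V{\left(65,x{\left(-7 \right)} \right)} + w{\left(-23 \right)}} - 6956} = \frac{1}{\sqrt{\left(-33 - 7\right) + \left(\frac{1}{4} - - \frac{23}{40}\right)} - 6956} = \frac{1}{\sqrt{-40 + \left(\frac{1}{4} + \frac{23}{40}\right)} - 6956} = \frac{1}{\sqrt{-40 + \frac{33}{40}} - 6956} = \frac{1}{\sqrt{- \frac{1567}{40}} - 6956} = \frac{1}{\frac{i \sqrt{15670}}{20} - 6956} = \frac{1}{-6956 + \frac{i \sqrt{15670}}{20}}$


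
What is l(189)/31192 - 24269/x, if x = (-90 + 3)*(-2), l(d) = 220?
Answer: -47310023/339213 ≈ -139.47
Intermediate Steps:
x = 174 (x = -87*(-2) = 174)
l(189)/31192 - 24269/x = 220/31192 - 24269/174 = 220*(1/31192) - 24269*1/174 = 55/7798 - 24269/174 = -47310023/339213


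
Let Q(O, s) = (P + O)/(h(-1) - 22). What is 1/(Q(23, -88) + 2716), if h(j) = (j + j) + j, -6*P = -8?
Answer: 75/203627 ≈ 0.00036832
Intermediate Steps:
P = 4/3 (P = -⅙*(-8) = 4/3 ≈ 1.3333)
h(j) = 3*j (h(j) = 2*j + j = 3*j)
Q(O, s) = -4/75 - O/25 (Q(O, s) = (4/3 + O)/(3*(-1) - 22) = (4/3 + O)/(-3 - 22) = (4/3 + O)/(-25) = (4/3 + O)*(-1/25) = -4/75 - O/25)
1/(Q(23, -88) + 2716) = 1/((-4/75 - 1/25*23) + 2716) = 1/((-4/75 - 23/25) + 2716) = 1/(-73/75 + 2716) = 1/(203627/75) = 75/203627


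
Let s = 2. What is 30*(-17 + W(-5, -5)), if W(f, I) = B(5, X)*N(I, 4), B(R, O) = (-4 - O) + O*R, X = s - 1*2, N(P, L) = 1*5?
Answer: -1110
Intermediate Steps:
N(P, L) = 5
X = 0 (X = 2 - 1*2 = 2 - 2 = 0)
B(R, O) = -4 - O + O*R
W(f, I) = -20 (W(f, I) = (-4 - 1*0 + 0*5)*5 = (-4 + 0 + 0)*5 = -4*5 = -20)
30*(-17 + W(-5, -5)) = 30*(-17 - 20) = 30*(-37) = -1110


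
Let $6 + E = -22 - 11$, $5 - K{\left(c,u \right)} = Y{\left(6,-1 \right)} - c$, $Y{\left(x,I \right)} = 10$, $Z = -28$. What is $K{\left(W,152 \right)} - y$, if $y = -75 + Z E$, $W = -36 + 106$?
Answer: $-952$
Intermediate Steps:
$W = 70$
$K{\left(c,u \right)} = -5 + c$ ($K{\left(c,u \right)} = 5 - \left(10 - c\right) = 5 + \left(-10 + c\right) = -5 + c$)
$E = -39$ ($E = -6 - 33 = -39$)
$y = 1017$ ($y = -75 - -1092 = -75 + 1092 = 1017$)
$K{\left(W,152 \right)} - y = \left(-5 + 70\right) - 1017 = 65 - 1017 = -952$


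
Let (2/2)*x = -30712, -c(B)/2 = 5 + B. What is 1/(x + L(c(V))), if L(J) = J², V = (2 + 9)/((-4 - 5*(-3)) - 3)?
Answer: -16/488791 ≈ -3.2734e-5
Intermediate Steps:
V = 11/8 (V = 11/((-4 + 15) - 3) = 11/(11 - 3) = 11/8 ≈ 1.3750)
c(B) = -10 - 2*B (c(B) = -2*(5 + B) = -10 - 2*B)
x = -30712
1/(x + L(c(V))) = 1/(-30712 + (-10 - 2*11/8)²) = 1/(-30712 + (-10 - 11/4)²) = 1/(-30712 + (-51/4)²) = 1/(-30712 + 2601/16) = 1/(-488791/16) = -16/488791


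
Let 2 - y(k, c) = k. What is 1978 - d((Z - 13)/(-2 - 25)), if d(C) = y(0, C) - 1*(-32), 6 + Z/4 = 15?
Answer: 1944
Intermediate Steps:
Z = 36 (Z = -24 + 4*15 = -24 + 60 = 36)
y(k, c) = 2 - k
d(C) = 34 (d(C) = (2 - 1*0) - 1*(-32) = (2 + 0) + 32 = 2 + 32 = 34)
1978 - d((Z - 13)/(-2 - 25)) = 1978 - 1*34 = 1978 - 34 = 1944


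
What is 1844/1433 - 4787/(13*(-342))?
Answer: 15058195/6371118 ≈ 2.3635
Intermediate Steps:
1844/1433 - 4787/(13*(-342)) = 1844*(1/1433) - 4787/(-4446) = 1844/1433 - 4787*(-1/4446) = 1844/1433 + 4787/4446 = 15058195/6371118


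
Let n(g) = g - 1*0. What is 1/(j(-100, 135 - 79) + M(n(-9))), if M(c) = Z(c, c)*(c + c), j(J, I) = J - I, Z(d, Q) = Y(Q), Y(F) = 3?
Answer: -1/210 ≈ -0.0047619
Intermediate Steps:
Z(d, Q) = 3
n(g) = g (n(g) = g + 0 = g)
M(c) = 6*c (M(c) = 3*(c + c) = 3*(2*c) = 6*c)
1/(j(-100, 135 - 79) + M(n(-9))) = 1/((-100 - (135 - 79)) + 6*(-9)) = 1/((-100 - 1*56) - 54) = 1/((-100 - 56) - 54) = 1/(-156 - 54) = 1/(-210) = -1/210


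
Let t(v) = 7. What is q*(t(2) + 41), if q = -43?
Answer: -2064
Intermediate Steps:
q*(t(2) + 41) = -43*(7 + 41) = -43*48 = -2064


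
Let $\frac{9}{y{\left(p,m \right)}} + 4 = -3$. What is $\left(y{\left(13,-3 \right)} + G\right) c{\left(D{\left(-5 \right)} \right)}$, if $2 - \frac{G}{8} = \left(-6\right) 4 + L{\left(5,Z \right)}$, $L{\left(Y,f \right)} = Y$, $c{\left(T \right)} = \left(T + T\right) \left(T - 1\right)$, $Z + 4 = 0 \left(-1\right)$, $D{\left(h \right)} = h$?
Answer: $\frac{70020}{7} \approx 10003.0$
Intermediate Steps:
$Z = -4$ ($Z = -4 + 0 \left(-1\right) = -4 + 0 = -4$)
$c{\left(T \right)} = 2 T \left(-1 + T\right)$
$y{\left(p,m \right)} = - \frac{9}{7}$ ($y{\left(p,m \right)} = \frac{9}{-4 - 3} = \frac{9}{-7} = 9 \left(- \frac{1}{7}\right) = - \frac{9}{7}$)
$G = 168$ ($G = 16 - 8 \left(\left(-6\right) 4 + 5\right) = 16 - 8 \left(-24 + 5\right) = 16 - -152 = 16 + 152 = 168$)
$\left(y{\left(13,-3 \right)} + G\right) c{\left(D{\left(-5 \right)} \right)} = \left(- \frac{9}{7} + 168\right) 2 \left(-5\right) \left(-1 - 5\right) = \frac{1167 \cdot 2 \left(-5\right) \left(-6\right)}{7} = \frac{1167}{7} \cdot 60 = \frac{70020}{7}$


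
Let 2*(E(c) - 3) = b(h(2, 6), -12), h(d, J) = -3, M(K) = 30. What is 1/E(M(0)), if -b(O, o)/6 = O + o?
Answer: 1/48 ≈ 0.020833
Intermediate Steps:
b(O, o) = -6*O - 6*o (b(O, o) = -6*(O + o) = -6*O - 6*o)
E(c) = 48 (E(c) = 3 + (-6*(-3) - 6*(-12))/2 = 3 + (18 + 72)/2 = 3 + (1/2)*90 = 3 + 45 = 48)
1/E(M(0)) = 1/48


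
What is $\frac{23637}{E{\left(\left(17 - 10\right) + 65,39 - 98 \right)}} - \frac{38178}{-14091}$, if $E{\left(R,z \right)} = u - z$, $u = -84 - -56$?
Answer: $\frac{15916785}{20801} \approx 765.19$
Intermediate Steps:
$u = -28$ ($u = -84 + 56 = -28$)
$E{\left(R,z \right)} = -28 - z$
$\frac{23637}{E{\left(\left(17 - 10\right) + 65,39 - 98 \right)}} - \frac{38178}{-14091} = \frac{23637}{-28 - \left(39 - 98\right)} - \frac{38178}{-14091} = \frac{23637}{-28 - -59} - - \frac{1818}{671} = \frac{23637}{-28 + 59} + \frac{1818}{671} = \frac{23637}{31} + \frac{1818}{671} = \frac{15916785}{20801}$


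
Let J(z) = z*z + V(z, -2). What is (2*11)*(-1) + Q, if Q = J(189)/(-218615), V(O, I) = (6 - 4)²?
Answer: -969051/43723 ≈ -22.163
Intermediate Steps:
V(O, I) = 4 (V(O, I) = 2² = 4)
J(z) = 4 + z² (J(z) = z*z + 4 = z² + 4 = 4 + z²)
Q = -7145/43723 (Q = (4 + 189²)/(-218615) = (4 + 35721)*(-1/218615) = 35725*(-1/218615) = -7145/43723 ≈ -0.16342)
(2*11)*(-1) + Q = (2*11)*(-1) - 7145/43723 = 22*(-1) - 7145/43723 = -22 - 7145/43723 = -969051/43723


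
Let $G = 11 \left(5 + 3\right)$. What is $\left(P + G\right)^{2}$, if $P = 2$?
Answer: $8100$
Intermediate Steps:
$G = 88$ ($G = 11 \cdot 8 = 88$)
$\left(P + G\right)^{2} = \left(2 + 88\right)^{2} = 90^{2} = 8100$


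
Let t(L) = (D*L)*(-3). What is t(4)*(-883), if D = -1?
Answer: -10596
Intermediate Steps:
t(L) = 3*L (t(L) = -L*(-3) = 3*L)
t(4)*(-883) = (3*4)*(-883) = 12*(-883) = -10596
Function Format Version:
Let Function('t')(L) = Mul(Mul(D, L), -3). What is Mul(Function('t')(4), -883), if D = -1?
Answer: -10596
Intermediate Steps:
Function('t')(L) = Mul(3, L) (Function('t')(L) = Mul(Mul(-1, L), -3) = Mul(3, L))
Mul(Function('t')(4), -883) = Mul(Mul(3, 4), -883) = Mul(12, -883) = -10596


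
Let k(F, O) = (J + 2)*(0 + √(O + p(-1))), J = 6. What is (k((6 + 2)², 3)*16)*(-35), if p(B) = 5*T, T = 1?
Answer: -8960*√2 ≈ -12671.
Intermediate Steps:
p(B) = 5 (p(B) = 5*1 = 5)
k(F, O) = 8*√(5 + O) (k(F, O) = (6 + 2)*(0 + √(O + 5)) = 8*(0 + √(5 + O)) = 8*√(5 + O))
(k((6 + 2)², 3)*16)*(-35) = ((8*√(5 + 3))*16)*(-35) = ((8*√8)*16)*(-35) = ((8*(2*√2))*16)*(-35) = ((16*√2)*16)*(-35) = (256*√2)*(-35) = -8960*√2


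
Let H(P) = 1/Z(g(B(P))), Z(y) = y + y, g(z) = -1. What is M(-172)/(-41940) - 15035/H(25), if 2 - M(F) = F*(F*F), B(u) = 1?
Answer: 41868245/1398 ≈ 29949.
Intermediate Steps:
Z(y) = 2*y
M(F) = 2 - F**3 (M(F) = 2 - F*F*F = 2 - F*F**2 = 2 - F**3)
H(P) = -1/2 (H(P) = 1/(2*(-1)) = 1/(-2) = -1/2)
M(-172)/(-41940) - 15035/H(25) = (2 - 1*(-172)**3)/(-41940) - 15035/(-1/2) = (2 - 1*(-5088448))*(-1/41940) - 15035*(-2) = (2 + 5088448)*(-1/41940) + 30070 = 5088450*(-1/41940) + 30070 = -169615/1398 + 30070 = 41868245/1398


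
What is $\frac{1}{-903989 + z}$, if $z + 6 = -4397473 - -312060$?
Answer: $- \frac{1}{4989408} \approx -2.0042 \cdot 10^{-7}$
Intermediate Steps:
$z = -4085419$ ($z = -6 - 4085413 = -4085419$)
$\frac{1}{-903989 + z} = \frac{1}{-903989 - 4085419} = \frac{1}{-4989408} = - \frac{1}{4989408}$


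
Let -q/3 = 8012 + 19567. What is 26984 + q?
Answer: -55753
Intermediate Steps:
q = -82737 (q = -3*(8012 + 19567) = -3*27579 = -82737)
26984 + q = 26984 - 82737 = -55753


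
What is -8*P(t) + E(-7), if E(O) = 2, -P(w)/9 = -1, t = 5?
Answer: -70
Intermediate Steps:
P(w) = 9 (P(w) = -9*(-1) = 9)
-8*P(t) + E(-7) = -8*9 + 2 = -72 + 2 = -70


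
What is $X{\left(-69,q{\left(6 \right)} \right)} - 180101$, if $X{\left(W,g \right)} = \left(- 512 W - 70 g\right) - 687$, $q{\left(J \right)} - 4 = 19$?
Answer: $-147070$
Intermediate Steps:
$q{\left(J \right)} = 23$ ($q{\left(J \right)} = 4 + 19 = 23$)
$X{\left(W,g \right)} = -687 - 512 W - 70 g$
$X{\left(-69,q{\left(6 \right)} \right)} - 180101 = \left(-687 - -35328 - 1610\right) - 180101 = \left(-687 + 35328 - 1610\right) - 180101 = 33031 - 180101 = -147070$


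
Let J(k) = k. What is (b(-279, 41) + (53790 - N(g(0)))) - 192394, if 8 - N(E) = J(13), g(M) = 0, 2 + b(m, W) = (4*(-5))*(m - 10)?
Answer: -132821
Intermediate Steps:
b(m, W) = 198 - 20*m (b(m, W) = -2 + (4*(-5))*(m - 10) = -2 - 20*(-10 + m) = -2 + (200 - 20*m) = 198 - 20*m)
N(E) = -5 (N(E) = 8 - 1*13 = 8 - 13 = -5)
(b(-279, 41) + (53790 - N(g(0)))) - 192394 = ((198 - 20*(-279)) + (53790 - 1*(-5))) - 192394 = ((198 + 5580) + (53790 + 5)) - 192394 = (5778 + 53795) - 192394 = 59573 - 192394 = -132821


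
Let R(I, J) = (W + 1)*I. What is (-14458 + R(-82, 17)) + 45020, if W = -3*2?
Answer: 30972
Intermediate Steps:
W = -6
R(I, J) = -5*I (R(I, J) = (-6 + 1)*I = -5*I)
(-14458 + R(-82, 17)) + 45020 = (-14458 - 5*(-82)) + 45020 = (-14458 + 410) + 45020 = -14048 + 45020 = 30972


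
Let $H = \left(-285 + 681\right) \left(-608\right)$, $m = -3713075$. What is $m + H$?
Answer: $-3953843$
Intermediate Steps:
$H = -240768$ ($H = 396 \left(-608\right) = -240768$)
$m + H = -3713075 - 240768 = -3953843$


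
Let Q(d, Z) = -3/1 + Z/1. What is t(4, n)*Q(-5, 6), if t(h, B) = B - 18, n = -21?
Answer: -117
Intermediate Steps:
Q(d, Z) = -3 + Z (Q(d, Z) = -3*1 + Z*1 = -3 + Z)
t(h, B) = -18 + B
t(4, n)*Q(-5, 6) = (-18 - 21)*(-3 + 6) = -39*3 = -117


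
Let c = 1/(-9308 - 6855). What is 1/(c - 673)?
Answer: -16163/10877700 ≈ -0.0014859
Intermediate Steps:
c = -1/16163 (c = 1/(-16163) = -1/16163 ≈ -6.1870e-5)
1/(c - 673) = 1/(-1/16163 - 673) = 1/(-10877700/16163) = -16163/10877700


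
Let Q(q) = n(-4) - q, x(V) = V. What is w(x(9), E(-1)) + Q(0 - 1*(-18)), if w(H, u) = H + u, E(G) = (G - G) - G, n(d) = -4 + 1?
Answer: -11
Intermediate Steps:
n(d) = -3
E(G) = -G (E(G) = 0 - G = -G)
Q(q) = -3 - q
w(x(9), E(-1)) + Q(0 - 1*(-18)) = (9 - 1*(-1)) + (-3 - (0 - 1*(-18))) = (9 + 1) + (-3 - (0 + 18)) = 10 + (-3 - 1*18) = 10 + (-3 - 18) = 10 - 21 = -11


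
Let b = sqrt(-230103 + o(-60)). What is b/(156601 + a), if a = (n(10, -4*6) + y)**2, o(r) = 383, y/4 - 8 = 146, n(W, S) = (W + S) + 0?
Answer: 2*I*sqrt(57430)/519005 ≈ 0.00092348*I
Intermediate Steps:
n(W, S) = S + W (n(W, S) = (S + W) + 0 = S + W)
y = 616 (y = 32 + 4*146 = 32 + 584 = 616)
a = 362404 (a = ((-4*6 + 10) + 616)**2 = ((-24 + 10) + 616)**2 = (-14 + 616)**2 = 602**2 = 362404)
b = 2*I*sqrt(57430) (b = sqrt(-230103 + 383) = sqrt(-229720) = 2*I*sqrt(57430) ≈ 479.29*I)
b/(156601 + a) = (2*I*sqrt(57430))/(156601 + 362404) = (2*I*sqrt(57430))/519005 = (2*I*sqrt(57430))*(1/519005) = 2*I*sqrt(57430)/519005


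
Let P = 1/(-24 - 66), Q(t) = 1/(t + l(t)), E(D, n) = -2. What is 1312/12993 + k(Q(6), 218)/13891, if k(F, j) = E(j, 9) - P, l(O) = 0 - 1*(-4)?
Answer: 545974511/5414572890 ≈ 0.10083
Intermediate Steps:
l(O) = 4 (l(O) = 0 + 4 = 4)
Q(t) = 1/(4 + t) (Q(t) = 1/(t + 4) = 1/(4 + t))
P = -1/90 (P = 1/(-90) = -1/90 ≈ -0.011111)
k(F, j) = -179/90 (k(F, j) = -2 - 1*(-1/90) = -2 + 1/90 = -179/90)
1312/12993 + k(Q(6), 218)/13891 = 1312/12993 - 179/90/13891 = 1312*(1/12993) - 179/90*1/13891 = 1312/12993 - 179/1250190 = 545974511/5414572890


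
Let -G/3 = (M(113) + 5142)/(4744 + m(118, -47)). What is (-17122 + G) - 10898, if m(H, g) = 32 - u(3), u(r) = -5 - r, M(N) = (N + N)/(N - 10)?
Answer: -3452125149/123188 ≈ -28023.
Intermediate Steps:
M(N) = 2*N/(-10 + N) (M(N) = (2*N)/(-10 + N) = 2*N/(-10 + N))
m(H, g) = 40 (m(H, g) = 32 - (-5 - 1*3) = 32 - (-5 - 3) = 32 - 1*(-8) = 32 + 8 = 40)
G = -397389/123188 (G = -3*(2*113/(-10 + 113) + 5142)/(4744 + 40) = -3*(2*113/103 + 5142)/4784 = -3*(2*113*(1/103) + 5142)/4784 = -3*(226/103 + 5142)/4784 = -1589556/(103*4784) = -3*132463/123188 = -397389/123188 ≈ -3.2259)
(-17122 + G) - 10898 = (-17122 - 397389/123188) - 10898 = -2109622325/123188 - 10898 = -3452125149/123188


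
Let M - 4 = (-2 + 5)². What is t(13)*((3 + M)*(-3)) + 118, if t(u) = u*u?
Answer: -7994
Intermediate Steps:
M = 13 (M = 4 + (-2 + 5)² = 4 + 3² = 4 + 9 = 13)
t(u) = u²
t(13)*((3 + M)*(-3)) + 118 = 13²*((3 + 13)*(-3)) + 118 = 169*(16*(-3)) + 118 = 169*(-48) + 118 = -8112 + 118 = -7994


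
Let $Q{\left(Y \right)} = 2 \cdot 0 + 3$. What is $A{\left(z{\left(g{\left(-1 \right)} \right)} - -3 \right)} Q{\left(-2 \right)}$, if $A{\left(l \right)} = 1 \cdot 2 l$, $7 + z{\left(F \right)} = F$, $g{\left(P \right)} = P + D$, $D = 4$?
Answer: $-6$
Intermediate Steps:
$Q{\left(Y \right)} = 3$ ($Q{\left(Y \right)} = 0 + 3 = 3$)
$g{\left(P \right)} = 4 + P$ ($g{\left(P \right)} = P + 4 = 4 + P$)
$z{\left(F \right)} = -7 + F$
$A{\left(l \right)} = 2 l$
$A{\left(z{\left(g{\left(-1 \right)} \right)} - -3 \right)} Q{\left(-2 \right)} = 2 \left(\left(-7 + \left(4 - 1\right)\right) - -3\right) 3 = 2 \left(\left(-7 + 3\right) + 3\right) 3 = 2 \left(-4 + 3\right) 3 = 2 \left(-1\right) 3 = \left(-2\right) 3 = -6$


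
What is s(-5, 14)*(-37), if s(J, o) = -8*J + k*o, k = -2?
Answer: -444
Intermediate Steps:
s(J, o) = -8*J - 2*o
s(-5, 14)*(-37) = (-8*(-5) - 2*14)*(-37) = (40 - 28)*(-37) = 12*(-37) = -444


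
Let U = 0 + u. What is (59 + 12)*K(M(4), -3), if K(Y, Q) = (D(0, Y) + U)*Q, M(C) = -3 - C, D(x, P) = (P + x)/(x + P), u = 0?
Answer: -213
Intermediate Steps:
D(x, P) = 1 (D(x, P) = (P + x)/(P + x) = 1)
U = 0 (U = 0 + 0 = 0)
K(Y, Q) = Q (K(Y, Q) = (1 + 0)*Q = 1*Q = Q)
(59 + 12)*K(M(4), -3) = (59 + 12)*(-3) = 71*(-3) = -213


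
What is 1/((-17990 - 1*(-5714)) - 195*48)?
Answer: -1/21636 ≈ -4.6219e-5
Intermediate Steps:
1/((-17990 - 1*(-5714)) - 195*48) = 1/((-17990 + 5714) - 9360) = 1/(-12276 - 9360) = 1/(-21636) = -1/21636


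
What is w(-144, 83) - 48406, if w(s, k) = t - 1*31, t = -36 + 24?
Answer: -48449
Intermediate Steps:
t = -12
w(s, k) = -43 (w(s, k) = -12 - 1*31 = -12 - 31 = -43)
w(-144, 83) - 48406 = -43 - 48406 = -48449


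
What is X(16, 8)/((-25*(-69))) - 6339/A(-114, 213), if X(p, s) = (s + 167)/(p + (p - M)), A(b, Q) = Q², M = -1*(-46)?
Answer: -102239/695658 ≈ -0.14697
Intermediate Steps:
M = 46
X(p, s) = (167 + s)/(-46 + 2*p) (X(p, s) = (s + 167)/(p + (p - 1*46)) = (167 + s)/(p + (p - 46)) = (167 + s)/(p + (-46 + p)) = (167 + s)/(-46 + 2*p))
X(16, 8)/((-25*(-69))) - 6339/A(-114, 213) = ((167 + 8)/(2*(-23 + 16)))/((-25*(-69))) - 6339/(213²) = ((½)*175/(-7))/1725 - 6339/45369 = ((½)*(-⅐)*175)*(1/1725) - 6339*1/45369 = -25/2*1/1725 - 2113/15123 = -1/138 - 2113/15123 = -102239/695658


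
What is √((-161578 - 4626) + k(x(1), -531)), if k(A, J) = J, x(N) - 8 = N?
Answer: I*√166735 ≈ 408.33*I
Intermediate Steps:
x(N) = 8 + N
√((-161578 - 4626) + k(x(1), -531)) = √((-161578 - 4626) - 531) = √(-166204 - 531) = √(-166735) = I*√166735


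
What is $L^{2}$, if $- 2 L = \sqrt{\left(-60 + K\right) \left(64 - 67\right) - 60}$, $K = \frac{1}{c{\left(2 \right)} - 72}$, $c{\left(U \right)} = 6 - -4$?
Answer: $\frac{7443}{248} \approx 30.012$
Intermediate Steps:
$c{\left(U \right)} = 10$ ($c{\left(U \right)} = 6 + 4 = 10$)
$K = - \frac{1}{62}$ ($K = \frac{1}{10 - 72} = \frac{1}{-62} = - \frac{1}{62} \approx -0.016129$)
$L = - \frac{3 \sqrt{51274}}{124}$ ($L = - \frac{\sqrt{\left(-60 - \frac{1}{62}\right) \left(64 - 67\right) - 60}}{2} = - \frac{\sqrt{\left(- \frac{3721}{62}\right) \left(-3\right) - 60}}{2} = - \frac{\sqrt{\frac{11163}{62} - 60}}{2} = - \frac{\sqrt{\frac{7443}{62}}}{2} = - \frac{\frac{3}{62} \sqrt{51274}}{2} = - \frac{3 \sqrt{51274}}{124} \approx -5.4783$)
$L^{2} = \left(- \frac{3 \sqrt{51274}}{124}\right)^{2} = \frac{7443}{248}$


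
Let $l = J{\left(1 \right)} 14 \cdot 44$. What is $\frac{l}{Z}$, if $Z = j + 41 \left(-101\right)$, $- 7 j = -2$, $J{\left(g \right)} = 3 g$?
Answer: $- \frac{1176}{2635} \approx -0.4463$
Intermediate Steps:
$j = \frac{2}{7}$ ($j = \left(- \frac{1}{7}\right) \left(-2\right) = \frac{2}{7} \approx 0.28571$)
$Z = - \frac{28985}{7}$ ($Z = \frac{2}{7} + 41 \left(-101\right) = \frac{2}{7} - 4141 = - \frac{28985}{7} \approx -4140.7$)
$l = 1848$ ($l = 3 \cdot 1 \cdot 14 \cdot 44 = 3 \cdot 14 \cdot 44 = 42 \cdot 44 = 1848$)
$\frac{l}{Z} = \frac{1848}{- \frac{28985}{7}} = 1848 \left(- \frac{7}{28985}\right) = - \frac{1176}{2635}$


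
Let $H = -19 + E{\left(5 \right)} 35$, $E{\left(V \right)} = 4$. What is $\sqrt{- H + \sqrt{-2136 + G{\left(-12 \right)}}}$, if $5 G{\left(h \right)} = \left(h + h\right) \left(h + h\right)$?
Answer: $\frac{\sqrt{-3025 + 10 i \sqrt{12630}}}{5} \approx 2.01 + 11.182 i$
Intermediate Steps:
$G{\left(h \right)} = \frac{4 h^{2}}{5}$ ($G{\left(h \right)} = \frac{\left(h + h\right) \left(h + h\right)}{5} = \frac{2 h 2 h}{5} = \frac{4 h^{2}}{5}$)
$H = 121$ ($H = -19 + 4 \cdot 35 = -19 + 140 = 121$)
$\sqrt{- H + \sqrt{-2136 + G{\left(-12 \right)}}} = \sqrt{\left(-1\right) 121 + \sqrt{-2136 + \frac{4 \left(-12\right)^{2}}{5}}} = \sqrt{-121 + \sqrt{-2136 + \frac{4}{5} \cdot 144}} = \sqrt{-121 + \sqrt{-2136 + \frac{576}{5}}} = \sqrt{-121 + \sqrt{- \frac{10104}{5}}} = \sqrt{-121 + \frac{2 i \sqrt{12630}}{5}}$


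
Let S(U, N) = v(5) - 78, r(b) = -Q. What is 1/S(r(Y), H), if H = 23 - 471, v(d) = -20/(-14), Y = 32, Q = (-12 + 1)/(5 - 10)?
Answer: -7/536 ≈ -0.013060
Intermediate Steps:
Q = 11/5 (Q = -11/(-5) = -11*(-1/5) = 11/5 ≈ 2.2000)
v(d) = 10/7 (v(d) = -20*(-1/14) = 10/7)
r(b) = -11/5 (r(b) = -1*11/5 = -11/5)
H = -448
S(U, N) = -536/7 (S(U, N) = 10/7 - 78 = -536/7)
1/S(r(Y), H) = 1/(-536/7) = -7/536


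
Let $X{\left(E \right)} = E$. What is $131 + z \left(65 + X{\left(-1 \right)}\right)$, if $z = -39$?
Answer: $-2365$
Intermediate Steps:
$131 + z \left(65 + X{\left(-1 \right)}\right) = 131 - 39 \left(65 - 1\right) = 131 - 2496 = -2365$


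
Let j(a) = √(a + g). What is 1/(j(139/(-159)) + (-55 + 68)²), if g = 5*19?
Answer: 26871/4526233 - √2379594/4526233 ≈ 0.0055959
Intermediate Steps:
g = 95
j(a) = √(95 + a) (j(a) = √(a + 95) = √(95 + a))
1/(j(139/(-159)) + (-55 + 68)²) = 1/(√(95 + 139/(-159)) + (-55 + 68)²) = 1/(√(95 + 139*(-1/159)) + 13²) = 1/(√(95 - 139/159) + 169) = 1/(√(14966/159) + 169) = 1/(√2379594/159 + 169) = 1/(169 + √2379594/159)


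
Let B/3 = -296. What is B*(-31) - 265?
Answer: 27263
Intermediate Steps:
B = -888 (B = 3*(-296) = -888)
B*(-31) - 265 = -888*(-31) - 265 = 27528 - 265 = 27263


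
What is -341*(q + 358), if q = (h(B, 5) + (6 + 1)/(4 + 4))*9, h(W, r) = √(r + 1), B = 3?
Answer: -998107/8 - 3069*√6 ≈ -1.3228e+5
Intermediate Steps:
h(W, r) = √(1 + r)
q = 63/8 + 9*√6 (q = (√(1 + 5) + (6 + 1)/(4 + 4))*9 = (√6 + 7/8)*9 = (7/8 + √6)*9 = 63/8 + 9*√6 ≈ 29.920)
-341*(q + 358) = -341*((63/8 + 9*√6) + 358) = -341*(2927/8 + 9*√6) = -998107/8 - 3069*√6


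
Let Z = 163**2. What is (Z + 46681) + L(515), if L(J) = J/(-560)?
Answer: 8203897/112 ≈ 73249.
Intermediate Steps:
L(J) = -J/560 (L(J) = J*(-1/560) = -J/560)
Z = 26569
(Z + 46681) + L(515) = (26569 + 46681) - 1/560*515 = 73250 - 103/112 = 8203897/112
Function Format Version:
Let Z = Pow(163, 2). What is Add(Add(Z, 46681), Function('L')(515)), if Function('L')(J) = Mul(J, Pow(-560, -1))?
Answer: Rational(8203897, 112) ≈ 73249.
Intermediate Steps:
Function('L')(J) = Mul(Rational(-1, 560), J) (Function('L')(J) = Mul(J, Rational(-1, 560)) = Mul(Rational(-1, 560), J))
Z = 26569
Add(Add(Z, 46681), Function('L')(515)) = Add(Add(26569, 46681), Mul(Rational(-1, 560), 515)) = Add(73250, Rational(-103, 112)) = Rational(8203897, 112)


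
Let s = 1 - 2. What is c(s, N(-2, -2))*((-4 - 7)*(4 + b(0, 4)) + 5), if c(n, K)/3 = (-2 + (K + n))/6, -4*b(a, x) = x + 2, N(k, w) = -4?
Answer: 315/4 ≈ 78.750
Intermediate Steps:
b(a, x) = -½ - x/4 (b(a, x) = -(x + 2)/4 = -(2 + x)/4 = -½ - x/4)
s = -1
c(n, K) = -1 + K/2 + n/2 (c(n, K) = 3*((-2 + (K + n))/6) = 3*((-2 + K + n)*(⅙)) = 3*(-⅓ + K/6 + n/6) = -1 + K/2 + n/2)
c(s, N(-2, -2))*((-4 - 7)*(4 + b(0, 4)) + 5) = (-1 + (½)*(-4) + (½)*(-1))*((-4 - 7)*(4 + (-½ - ¼*4)) + 5) = (-1 - 2 - ½)*(-11*(4 + (-½ - 1)) + 5) = -7*(-11*(4 - 3/2) + 5)/2 = -7*(-11*5/2 + 5)/2 = -7*(-55/2 + 5)/2 = -7/2*(-45/2) = 315/4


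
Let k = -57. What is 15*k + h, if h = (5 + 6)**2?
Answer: -734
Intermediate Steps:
h = 121 (h = 11**2 = 121)
15*k + h = 15*(-57) + 121 = -855 + 121 = -734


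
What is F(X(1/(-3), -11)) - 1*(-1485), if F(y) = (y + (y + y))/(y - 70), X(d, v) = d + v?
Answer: 181221/122 ≈ 1485.4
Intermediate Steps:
F(y) = 3*y/(-70 + y) (F(y) = (y + 2*y)/(-70 + y) = (3*y)/(-70 + y) = 3*y/(-70 + y))
F(X(1/(-3), -11)) - 1*(-1485) = 3*(1/(-3) - 11)/(-70 + (1/(-3) - 11)) - 1*(-1485) = 3*(-1/3 - 11)/(-70 + (-1/3 - 11)) + 1485 = 3*(-34/3)/(-70 - 34/3) + 1485 = 3*(-34/3)/(-244/3) + 1485 = 3*(-34/3)*(-3/244) + 1485 = 51/122 + 1485 = 181221/122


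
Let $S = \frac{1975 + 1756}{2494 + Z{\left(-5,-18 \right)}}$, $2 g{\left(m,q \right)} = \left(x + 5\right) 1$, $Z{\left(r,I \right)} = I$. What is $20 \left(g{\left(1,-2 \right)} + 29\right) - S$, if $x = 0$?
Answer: $\frac{1556149}{2476} \approx 628.49$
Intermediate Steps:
$g{\left(m,q \right)} = \frac{5}{2}$ ($g{\left(m,q \right)} = \frac{\left(0 + 5\right) 1}{2} = \frac{5 \cdot 1}{2} = \frac{1}{2} \cdot 5 = \frac{5}{2}$)
$S = \frac{3731}{2476}$ ($S = \frac{1975 + 1756}{2494 - 18} = \frac{3731}{2476} \approx 1.5069$)
$20 \left(g{\left(1,-2 \right)} + 29\right) - S = 20 \left(\frac{5}{2} + 29\right) - \frac{3731}{2476} = 20 \cdot \frac{63}{2} - \frac{3731}{2476} = 630 - \frac{3731}{2476} = \frac{1556149}{2476}$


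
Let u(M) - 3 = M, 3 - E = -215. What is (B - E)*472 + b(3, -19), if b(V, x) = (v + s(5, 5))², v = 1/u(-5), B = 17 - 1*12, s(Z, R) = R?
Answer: -402063/4 ≈ -1.0052e+5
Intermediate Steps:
E = 218 (E = 3 - 1*(-215) = 3 + 215 = 218)
B = 5 (B = 17 - 12 = 5)
u(M) = 3 + M
v = -½ (v = 1/(3 - 5) = 1/(-2) = -½ ≈ -0.50000)
b(V, x) = 81/4 (b(V, x) = (-½ + 5)² = (9/2)² = 81/4)
(B - E)*472 + b(3, -19) = (5 - 1*218)*472 + 81/4 = (5 - 218)*472 + 81/4 = -213*472 + 81/4 = -100536 + 81/4 = -402063/4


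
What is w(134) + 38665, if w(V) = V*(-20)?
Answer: 35985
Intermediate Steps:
w(V) = -20*V
w(134) + 38665 = -20*134 + 38665 = -2680 + 38665 = 35985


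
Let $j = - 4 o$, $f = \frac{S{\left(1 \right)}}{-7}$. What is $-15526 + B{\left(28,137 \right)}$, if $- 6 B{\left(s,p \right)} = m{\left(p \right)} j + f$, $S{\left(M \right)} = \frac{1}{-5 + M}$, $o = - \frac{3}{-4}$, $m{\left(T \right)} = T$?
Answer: $- \frac{2596861}{168} \approx -15458.0$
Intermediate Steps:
$o = \frac{3}{4}$ ($o = \left(-3\right) \left(- \frac{1}{4}\right) = \frac{3}{4} \approx 0.75$)
$f = \frac{1}{28}$ ($f = \frac{1}{\left(-5 + 1\right) \left(-7\right)} = \frac{1}{-4} \left(- \frac{1}{7}\right) = \left(- \frac{1}{4}\right) \left(- \frac{1}{7}\right) = \frac{1}{28} \approx 0.035714$)
$j = -3$ ($j = \left(-4\right) \frac{3}{4} = -3$)
$B{\left(s,p \right)} = - \frac{1}{168} + \frac{p}{2}$ ($B{\left(s,p \right)} = - \frac{p \left(-3\right) + \frac{1}{28}}{6} = - \frac{- 3 p + \frac{1}{28}}{6} = - \frac{\frac{1}{28} - 3 p}{6} = - \frac{1}{168} + \frac{p}{2}$)
$-15526 + B{\left(28,137 \right)} = -15526 + \left(- \frac{1}{168} + \frac{1}{2} \cdot 137\right) = -15526 + \left(- \frac{1}{168} + \frac{137}{2}\right) = -15526 + \frac{11507}{168} = - \frac{2596861}{168}$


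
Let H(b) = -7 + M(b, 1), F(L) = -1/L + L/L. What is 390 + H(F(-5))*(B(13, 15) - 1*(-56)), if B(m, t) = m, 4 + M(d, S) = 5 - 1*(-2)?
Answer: 114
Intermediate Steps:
M(d, S) = 3 (M(d, S) = -4 + (5 - 1*(-2)) = -4 + (5 + 2) = -4 + 7 = 3)
F(L) = 1 - 1/L (F(L) = -1/L + 1 = 1 - 1/L)
H(b) = -4 (H(b) = -7 + 3 = -4)
390 + H(F(-5))*(B(13, 15) - 1*(-56)) = 390 - 4*(13 - 1*(-56)) = 390 - 4*(13 + 56) = 390 - 4*69 = 390 - 276 = 114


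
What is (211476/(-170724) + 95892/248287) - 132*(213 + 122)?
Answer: -156204817275097/3532379149 ≈ -44221.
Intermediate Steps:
(211476/(-170724) + 95892/248287) - 132*(213 + 122) = (211476*(-1/170724) + 95892*(1/248287)) - 132*335 = (-17623/14227 + 95892/248287) - 1*44220 = -3011306317/3532379149 - 44220 = -156204817275097/3532379149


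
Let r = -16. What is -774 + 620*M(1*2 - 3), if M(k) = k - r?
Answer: 8526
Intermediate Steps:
M(k) = 16 + k (M(k) = k - 1*(-16) = k + 16 = 16 + k)
-774 + 620*M(1*2 - 3) = -774 + 620*(16 + (1*2 - 3)) = -774 + 620*(16 + (2 - 3)) = -774 + 620*(16 - 1) = -774 + 620*15 = -774 + 9300 = 8526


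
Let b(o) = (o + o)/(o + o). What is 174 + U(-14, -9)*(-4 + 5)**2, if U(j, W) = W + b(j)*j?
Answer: 151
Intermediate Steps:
b(o) = 1 (b(o) = (2*o)/((2*o)) = (2*o)*(1/(2*o)) = 1)
U(j, W) = W + j (U(j, W) = W + 1*j = W + j)
174 + U(-14, -9)*(-4 + 5)**2 = 174 + (-9 - 14)*(-4 + 5)**2 = 174 - 23*1**2 = 174 - 23*1 = 174 - 23 = 151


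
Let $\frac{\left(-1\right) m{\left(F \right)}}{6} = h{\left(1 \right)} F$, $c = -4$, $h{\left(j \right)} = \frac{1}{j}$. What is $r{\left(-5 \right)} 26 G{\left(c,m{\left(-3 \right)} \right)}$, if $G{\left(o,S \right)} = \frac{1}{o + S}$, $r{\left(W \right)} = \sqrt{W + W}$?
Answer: $\frac{13 i \sqrt{10}}{7} \approx 5.8728 i$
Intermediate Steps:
$r{\left(W \right)} = \sqrt{2} \sqrt{W}$ ($r{\left(W \right)} = \sqrt{2 W} = \sqrt{2} \sqrt{W}$)
$m{\left(F \right)} = - 6 F$ ($m{\left(F \right)} = - 6 \frac{F}{1} = - 6 \cdot 1 F = - 6 F$)
$G{\left(o,S \right)} = \frac{1}{S + o}$
$r{\left(-5 \right)} 26 G{\left(c,m{\left(-3 \right)} \right)} = \frac{\sqrt{2} \sqrt{-5} \cdot 26}{\left(-6\right) \left(-3\right) - 4} = \frac{\sqrt{2} i \sqrt{5} \cdot 26}{18 - 4} = \frac{i \sqrt{10} \cdot 26}{14} = 26 i \sqrt{10} \cdot \frac{1}{14} = \frac{13 i \sqrt{10}}{7}$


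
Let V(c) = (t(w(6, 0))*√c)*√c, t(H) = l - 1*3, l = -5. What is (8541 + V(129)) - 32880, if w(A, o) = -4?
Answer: -25371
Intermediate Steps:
t(H) = -8 (t(H) = -5 - 1*3 = -5 - 3 = -8)
V(c) = -8*c (V(c) = (-8*√c)*√c = -8*c)
(8541 + V(129)) - 32880 = (8541 - 8*129) - 32880 = (8541 - 1032) - 32880 = 7509 - 32880 = -25371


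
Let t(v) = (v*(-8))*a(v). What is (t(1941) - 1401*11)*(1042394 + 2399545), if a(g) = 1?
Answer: -106490150721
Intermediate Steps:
t(v) = -8*v (t(v) = (v*(-8))*1 = -8*v*1 = -8*v)
(t(1941) - 1401*11)*(1042394 + 2399545) = (-8*1941 - 1401*11)*(1042394 + 2399545) = (-15528 - 15411)*3441939 = -30939*3441939 = -106490150721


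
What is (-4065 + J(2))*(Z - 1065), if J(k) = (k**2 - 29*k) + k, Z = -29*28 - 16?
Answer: 7793481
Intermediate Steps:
Z = -828 (Z = -812 - 16 = -828)
J(k) = k**2 - 28*k
(-4065 + J(2))*(Z - 1065) = (-4065 + 2*(-28 + 2))*(-828 - 1065) = (-4065 + 2*(-26))*(-1893) = (-4065 - 52)*(-1893) = -4117*(-1893) = 7793481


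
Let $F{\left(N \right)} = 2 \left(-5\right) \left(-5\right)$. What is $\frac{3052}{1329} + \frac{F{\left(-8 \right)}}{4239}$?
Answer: $\frac{4334626}{1877877} \approx 2.3083$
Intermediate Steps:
$F{\left(N \right)} = 50$ ($F{\left(N \right)} = \left(-10\right) \left(-5\right) = 50$)
$\frac{3052}{1329} + \frac{F{\left(-8 \right)}}{4239} = \frac{3052}{1329} + \frac{50}{4239} = \frac{4334626}{1877877}$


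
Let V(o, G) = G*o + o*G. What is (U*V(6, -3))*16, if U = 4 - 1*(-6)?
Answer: -5760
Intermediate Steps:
V(o, G) = 2*G*o (V(o, G) = G*o + G*o = 2*G*o)
U = 10 (U = 4 + 6 = 10)
(U*V(6, -3))*16 = (10*(2*(-3)*6))*16 = (10*(-36))*16 = -360*16 = -5760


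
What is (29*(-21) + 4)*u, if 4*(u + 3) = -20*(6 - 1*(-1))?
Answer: 22990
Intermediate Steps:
u = -38 (u = -3 + (-20*(6 - 1*(-1)))/4 = -3 + (-20*(6 + 1))/4 = -3 + (-20*7)/4 = -3 + (1/4)*(-140) = -3 - 35 = -38)
(29*(-21) + 4)*u = (29*(-21) + 4)*(-38) = (-609 + 4)*(-38) = -605*(-38) = 22990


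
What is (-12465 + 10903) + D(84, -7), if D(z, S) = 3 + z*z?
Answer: 5497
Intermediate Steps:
D(z, S) = 3 + z²
(-12465 + 10903) + D(84, -7) = (-12465 + 10903) + (3 + 84²) = -1562 + (3 + 7056) = -1562 + 7059 = 5497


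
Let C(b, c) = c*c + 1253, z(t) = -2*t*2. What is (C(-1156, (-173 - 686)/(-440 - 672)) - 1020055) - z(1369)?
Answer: -1253021447463/1236544 ≈ -1.0133e+6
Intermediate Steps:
z(t) = -4*t
C(b, c) = 1253 + c² (C(b, c) = c² + 1253 = 1253 + c²)
(C(-1156, (-173 - 686)/(-440 - 672)) - 1020055) - z(1369) = ((1253 + ((-173 - 686)/(-440 - 672))²) - 1020055) - (-4)*1369 = ((1253 + (-859/(-1112))²) - 1020055) - 1*(-5476) = ((1253 + (-859*(-1/1112))²) - 1020055) + 5476 = ((1253 + (859/1112)²) - 1020055) + 5476 = ((1253 + 737881/1236544) - 1020055) + 5476 = (1550127513/1236544 - 1020055) + 5476 = -1259792762407/1236544 + 5476 = -1253021447463/1236544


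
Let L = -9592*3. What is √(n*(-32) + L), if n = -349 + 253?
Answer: 6*I*√714 ≈ 160.32*I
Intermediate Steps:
n = -96
L = -28776
√(n*(-32) + L) = √(-96*(-32) - 28776) = √(3072 - 28776) = √(-25704) = 6*I*√714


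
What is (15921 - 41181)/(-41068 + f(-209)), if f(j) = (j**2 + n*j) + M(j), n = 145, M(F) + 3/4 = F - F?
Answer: 101040/110771 ≈ 0.91215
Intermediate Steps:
M(F) = -3/4 (M(F) = -3/4 + (F - F) = -3/4 + 0 = -3/4)
f(j) = -3/4 + j**2 + 145*j (f(j) = (j**2 + 145*j) - 3/4 = -3/4 + j**2 + 145*j)
(15921 - 41181)/(-41068 + f(-209)) = (15921 - 41181)/(-41068 + (-3/4 + (-209)**2 + 145*(-209))) = -25260/(-41068 + (-3/4 + 43681 - 30305)) = -25260/(-41068 + 53501/4) = -25260/(-110771/4) = -25260*(-4/110771) = 101040/110771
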